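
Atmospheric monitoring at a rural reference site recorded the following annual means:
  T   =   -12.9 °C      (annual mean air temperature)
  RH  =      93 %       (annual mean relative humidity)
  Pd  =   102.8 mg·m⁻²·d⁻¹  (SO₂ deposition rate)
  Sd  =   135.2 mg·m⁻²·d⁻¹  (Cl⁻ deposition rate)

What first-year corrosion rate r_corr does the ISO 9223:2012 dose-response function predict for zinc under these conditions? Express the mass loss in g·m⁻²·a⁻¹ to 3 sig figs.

r_corr = 22.8 g·m⁻²·a⁻¹

zinc: T≤10 °C ⇒ hinge +0.038·(-12.9−10) = -0.8702
  sulphur-dioxide contribution → 2.991 μm/a
  chloride contribution → 0.2017 μm/a
  ⇒ r_corr(zinc) = 3.193 μm/a
Convert to mass loss: 3.193 μm/a × 7.14 g/cm³ = 22.8 g·m⁻²·a⁻¹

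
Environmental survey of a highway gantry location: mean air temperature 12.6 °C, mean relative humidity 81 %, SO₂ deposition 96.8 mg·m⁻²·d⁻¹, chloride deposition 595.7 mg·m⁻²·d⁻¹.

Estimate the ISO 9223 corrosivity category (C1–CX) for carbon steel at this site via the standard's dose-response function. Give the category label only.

carbon steel: temperature factor f = -0.054·(2.6) = -0.1404
  Pd branch = 1.77·Pd^0.52·e^(0.02·RH+f) = 83.79 μm/a
  Sd branch = 0.102·Sd^0.62·e^(0.033·RH+0.04·T) = 128.5 μm/a
  sum: 83.79 + 128.5 → r_corr = 212.3 μm/a
ISO 9223 Table 2 (carbon steel): 200 < 212 ≤ 700 μm/a ⇒ CX

CX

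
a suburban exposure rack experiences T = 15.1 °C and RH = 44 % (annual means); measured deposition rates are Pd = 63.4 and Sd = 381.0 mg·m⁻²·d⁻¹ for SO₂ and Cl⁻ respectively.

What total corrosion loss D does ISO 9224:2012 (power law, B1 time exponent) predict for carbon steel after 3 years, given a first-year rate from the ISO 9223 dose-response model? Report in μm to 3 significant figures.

carbon steel: f(T) = -0.054·(T−10) [T>10 °C] = -0.2754
  sulphur-dioxide contribution → 28.03 μm/a
  chloride contribution → 31.75 μm/a
  ⇒ r_corr(carbon steel) = 59.78 μm/a
Power-law: D(3) = r_corr · 3^0.523
  D(3) = 59.78 × 3^0.523 = 59.78 × 1.776 = 106.2 μm

D(3) = 106 μm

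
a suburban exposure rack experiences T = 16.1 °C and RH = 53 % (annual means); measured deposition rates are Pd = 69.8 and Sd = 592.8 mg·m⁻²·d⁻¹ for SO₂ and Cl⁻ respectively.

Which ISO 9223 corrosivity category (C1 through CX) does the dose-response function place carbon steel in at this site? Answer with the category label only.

C5

carbon steel: temperature factor f = -0.054·(6.1) = -0.3294
  sulphur-dioxide contribution → 33.43 μm/a
  chloride contribution → 58.49 μm/a
  total first-year rate 91.91 μm/a
ISO 9223 Table 2 (carbon steel): 80 < 91.9 ≤ 200 μm/a ⇒ C5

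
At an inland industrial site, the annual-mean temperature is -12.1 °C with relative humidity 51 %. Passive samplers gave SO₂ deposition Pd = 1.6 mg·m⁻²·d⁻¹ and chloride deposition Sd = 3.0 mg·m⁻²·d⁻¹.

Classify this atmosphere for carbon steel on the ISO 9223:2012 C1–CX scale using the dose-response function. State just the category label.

C1

carbon steel: temperature factor f = +0.150·(-22.1) = -3.3150
  Pd branch = 1.77·Pd^0.52·e^(0.02·RH+f) = 0.2277 μm/a
  Cl⁻ term: 0.102·3.0^0.62·exp(0.033·51+0.04·-12.1) = 0.6686
  r_corr = 0.2277 + 0.6686 = 0.8963 μm/a
ISO 9223 Table 2 (carbon steel): 0 < 0.896 ≤ 1.3 μm/a ⇒ C1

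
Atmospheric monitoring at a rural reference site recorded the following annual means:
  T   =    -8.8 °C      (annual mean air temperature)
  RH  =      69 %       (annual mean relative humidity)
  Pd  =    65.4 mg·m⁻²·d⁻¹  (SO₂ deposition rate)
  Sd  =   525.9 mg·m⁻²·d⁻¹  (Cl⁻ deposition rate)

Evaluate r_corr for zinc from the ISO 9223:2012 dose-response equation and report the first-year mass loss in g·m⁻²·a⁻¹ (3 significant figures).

r_corr = 10.4 g·m⁻²·a⁻¹

zinc: T≤10 °C ⇒ hinge +0.038·(-8.8−10) = -0.7144
  SO₂ term: 0.0129·65.4^0.44·exp(0.046·69-0.7144) = 0.9498
  Sd branch = 0.0175·Sd^0.57·e^(0.008·RH+0.085·T) = 0.5115 μm/a
  sum: 0.9498 + 0.5115 → r_corr = 1.461 μm/a
Convert to mass loss: 1.461 μm/a × 7.14 g/cm³ = 10.43 g·m⁻²·a⁻¹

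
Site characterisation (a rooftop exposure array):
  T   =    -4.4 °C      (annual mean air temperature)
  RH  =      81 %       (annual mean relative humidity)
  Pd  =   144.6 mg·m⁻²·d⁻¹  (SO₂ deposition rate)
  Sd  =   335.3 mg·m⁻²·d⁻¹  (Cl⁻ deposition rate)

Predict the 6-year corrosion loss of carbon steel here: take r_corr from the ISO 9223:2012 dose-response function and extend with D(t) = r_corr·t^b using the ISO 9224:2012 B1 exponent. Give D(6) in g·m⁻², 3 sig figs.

carbon steel: f(T) = +0.150·(T−10) [T≤10 °C] = -2.1600
  SO₂ term: 1.77·144.6^0.52·exp(0.02·81-2.1600) = 13.7
  Sd branch = 0.102·Sd^0.62·e^(0.033·RH+0.04·T) = 45.58 μm/a
  sum: 13.7 + 45.58 → r_corr = 59.28 μm/a
Long-term exponent b (ISO 9224 Table 2, B1) = 0.523
  D(6) = 59.28 × 6^0.523 = 59.28 × 2.553 = 151.3 μm
  Mass loss = 151.3 μm × 7.85 g/cm³ = 1188 g·m⁻²

D(6) = 1.19e+03 g·m⁻²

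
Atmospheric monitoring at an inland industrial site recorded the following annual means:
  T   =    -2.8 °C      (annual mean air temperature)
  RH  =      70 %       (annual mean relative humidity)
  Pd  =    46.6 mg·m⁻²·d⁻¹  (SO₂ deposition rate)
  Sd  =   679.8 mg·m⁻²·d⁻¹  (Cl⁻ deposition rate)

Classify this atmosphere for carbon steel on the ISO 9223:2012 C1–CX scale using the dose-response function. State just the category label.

carbon steel: f(T) = +0.150·(T−10) [T≤10 °C] = -1.9200
  Pd branch = 1.77·Pd^0.52·e^(0.02·RH+f) = 7.757 μm/a
  Cl⁻ term: 0.102·679.8^0.62·exp(0.033·70+0.04·-2.8) = 52.39
  r_corr = 7.757 + 52.39 = 60.15 μm/a
ISO 9223 Table 2 (carbon steel): 50 < 60.1 ≤ 80 μm/a ⇒ C4

C4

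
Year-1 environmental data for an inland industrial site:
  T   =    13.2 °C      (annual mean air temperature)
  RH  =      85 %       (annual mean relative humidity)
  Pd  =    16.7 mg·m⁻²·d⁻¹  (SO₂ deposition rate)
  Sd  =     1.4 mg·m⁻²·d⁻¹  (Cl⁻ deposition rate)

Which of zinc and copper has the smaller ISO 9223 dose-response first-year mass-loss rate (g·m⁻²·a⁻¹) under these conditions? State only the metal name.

zinc

zinc: T>10 °C ⇒ hinge -0.071·(13.2−10) = -0.2272
  SO₂ term: 0.0129·16.7^0.44·exp(0.046·85-0.2272) = 1.77
  Sd branch = 0.0175·Sd^0.57·e^(0.008·RH+0.085·T) = 0.1285 μm/a
  r_corr = 1.77 + 0.1285 = 1.899 μm/a
  mass loss = 1.899 μm/a × 7.14 g/cm³ = 13.56 g·m⁻²·a⁻¹
copper: T>10 °C ⇒ hinge -0.080·(13.2−10) = -0.2560
  Pd branch = 0.0053·Pd^0.26·e^(0.059·RH+f) = 1.285 μm/a
  Cl⁻ term: 0.01025·1.4^0.27·exp(0.036·85+0.049·13.2) = 0.4571
  r_corr = 1.285 + 0.4571 = 1.742 μm/a
  mass loss = 1.742 μm/a × 8.96 g/cm³ = 15.61 g·m⁻²·a⁻¹
Ordering by g·m⁻²·a⁻¹: copper (15.6) > zinc (13.6)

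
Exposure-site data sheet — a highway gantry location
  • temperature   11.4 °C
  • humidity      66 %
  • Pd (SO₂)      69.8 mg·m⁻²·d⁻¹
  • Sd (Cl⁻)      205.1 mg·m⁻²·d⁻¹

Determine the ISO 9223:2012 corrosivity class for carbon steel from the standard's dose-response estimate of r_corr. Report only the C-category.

carbon steel: f(T) = -0.054·(T−10) [T>10 °C] = -0.0756
  Pd branch = 1.77·Pd^0.52·e^(0.02·RH+f) = 55.87 μm/a
  Sd branch = 0.102·Sd^0.62·e^(0.033·RH+0.04·T) = 38.54 μm/a
  sum: 55.87 + 38.54 → r_corr = 94.42 μm/a
94.4 μm/a falls in (80, 200] for carbon steel → category C5

C5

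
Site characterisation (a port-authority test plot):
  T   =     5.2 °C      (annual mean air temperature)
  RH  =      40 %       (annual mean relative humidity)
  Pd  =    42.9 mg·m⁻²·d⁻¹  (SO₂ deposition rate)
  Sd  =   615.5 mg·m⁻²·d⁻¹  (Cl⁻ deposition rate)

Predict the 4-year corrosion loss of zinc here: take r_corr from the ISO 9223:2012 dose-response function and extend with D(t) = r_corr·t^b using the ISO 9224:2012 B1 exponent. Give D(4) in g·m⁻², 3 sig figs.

zinc: f(T) = +0.038·(T−10) [T≤10 °C] = -0.1824
  sulphur-dioxide contribution → 0.3538 μm/a
  chloride contribution → 1.458 μm/a
  total first-year rate 1.812 μm/a
Power-law: D(4) = r_corr · 4^0.813
  D(4) = 1.812 × 4^0.813 = 1.812 × 3.087 = 5.593 μm
  Mass loss = 5.593 μm × 7.14 g/cm³ = 39.93 g·m⁻²

D(4) = 39.9 g·m⁻²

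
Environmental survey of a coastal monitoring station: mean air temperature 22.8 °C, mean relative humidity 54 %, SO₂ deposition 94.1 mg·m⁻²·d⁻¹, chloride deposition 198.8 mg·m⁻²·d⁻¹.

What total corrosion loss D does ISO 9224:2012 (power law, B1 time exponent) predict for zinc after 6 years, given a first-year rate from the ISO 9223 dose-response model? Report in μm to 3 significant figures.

D(6) = 18.4 μm

zinc: temperature factor f = -0.071·(12.8) = -0.9088
  Pd branch = 0.0129·Pd^0.44·e^(0.046·RH+f) = 0.4603 μm/a
  Sd branch = 0.0175·Sd^0.57·e^(0.008·RH+0.085·T) = 3.823 μm/a
  sum: 0.4603 + 3.823 → r_corr = 4.283 μm/a
Power-law: D(6) = r_corr · 6^0.813
  D(6) = 4.283 × 6^0.813 = 4.283 × 4.292 = 18.38 μm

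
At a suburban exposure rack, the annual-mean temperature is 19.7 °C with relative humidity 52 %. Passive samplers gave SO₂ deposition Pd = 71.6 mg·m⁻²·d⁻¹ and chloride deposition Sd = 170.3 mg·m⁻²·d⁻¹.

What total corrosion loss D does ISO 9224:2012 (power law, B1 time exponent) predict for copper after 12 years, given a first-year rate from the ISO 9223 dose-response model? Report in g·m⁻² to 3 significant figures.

D(12) = 40.4 g·m⁻²

copper: T>10 °C ⇒ hinge -0.080·(19.7−10) = -0.7760
  Pd branch = 0.0053·Pd^0.26·e^(0.059·RH+f) = 0.1592 μm/a
  Cl⁻ term: 0.01025·170.3^0.27·exp(0.036·52+0.049·19.7) = 0.7004
  r_corr = 0.1592 + 0.7004 = 0.8597 μm/a
Power-law: D(12) = r_corr · 12^0.667
  D(12) = 0.8597 × 12^0.667 = 0.8597 × 5.246 = 4.51 μm
  Mass loss = 4.51 μm × 8.96 g/cm³ = 40.41 g·m⁻²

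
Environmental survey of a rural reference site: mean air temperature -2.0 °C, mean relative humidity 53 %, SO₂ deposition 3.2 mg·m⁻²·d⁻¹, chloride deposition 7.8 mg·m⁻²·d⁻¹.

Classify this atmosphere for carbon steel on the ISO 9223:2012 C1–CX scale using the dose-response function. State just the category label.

carbon steel: T≤10 °C ⇒ hinge +0.150·(-2.0−10) = -1.8000
  SO₂ term: 1.77·3.2^0.52·exp(0.02·53-1.8000) = 1.546
  Cl⁻ term: 0.102·7.8^0.62·exp(0.033·53+0.04·-2.0) = 1.934
  r_corr = 1.546 + 1.934 = 3.481 μm/a
ISO 9223 Table 2 (carbon steel): 1.3 < 3.48 ≤ 25 μm/a ⇒ C2

C2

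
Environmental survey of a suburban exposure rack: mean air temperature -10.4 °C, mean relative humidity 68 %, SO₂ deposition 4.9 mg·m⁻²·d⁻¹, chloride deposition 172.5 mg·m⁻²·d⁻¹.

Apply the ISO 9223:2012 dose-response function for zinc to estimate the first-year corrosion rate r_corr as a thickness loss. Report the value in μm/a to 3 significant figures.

r_corr = 0.508 μm/a

zinc: temperature factor f = +0.038·(-20.4) = -0.7752
  sulphur-dioxide contribution → 0.273 μm/a
  chloride contribution → 0.2346 μm/a
  ⇒ r_corr(zinc) = 0.5076 μm/a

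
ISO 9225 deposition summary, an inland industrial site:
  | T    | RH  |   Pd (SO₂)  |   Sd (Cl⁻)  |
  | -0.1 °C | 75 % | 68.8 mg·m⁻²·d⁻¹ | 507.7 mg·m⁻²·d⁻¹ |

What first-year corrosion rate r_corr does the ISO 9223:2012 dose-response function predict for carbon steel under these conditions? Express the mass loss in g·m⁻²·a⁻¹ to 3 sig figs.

r_corr = 574 g·m⁻²·a⁻¹

carbon steel: f(T) = +0.150·(T−10) [T≤10 °C] = -1.5150
  sulphur-dioxide contribution → 15.74 μm/a
  chloride contribution → 57.44 μm/a
  total first-year rate 73.18 μm/a
Convert to mass loss: 73.18 μm/a × 7.85 g/cm³ = 574.5 g·m⁻²·a⁻¹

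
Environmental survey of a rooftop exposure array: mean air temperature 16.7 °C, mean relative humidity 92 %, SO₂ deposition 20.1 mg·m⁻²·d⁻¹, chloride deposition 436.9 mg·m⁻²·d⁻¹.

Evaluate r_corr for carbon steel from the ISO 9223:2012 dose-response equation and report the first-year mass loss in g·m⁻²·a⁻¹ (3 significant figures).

r_corr = 1.70e+03 g·m⁻²·a⁻¹

carbon steel: f(T) = -0.054·(T−10) [T>10 °C] = -0.3618
  Pd branch = 1.77·Pd^0.52·e^(0.02·RH+f) = 36.95 μm/a
  Sd branch = 0.102·Sd^0.62·e^(0.033·RH+0.04·T) = 179.6 μm/a
  sum: 36.95 + 179.6 → r_corr = 216.5 μm/a
Convert to mass loss: 216.5 μm/a × 7.85 g/cm³ = 1700 g·m⁻²·a⁻¹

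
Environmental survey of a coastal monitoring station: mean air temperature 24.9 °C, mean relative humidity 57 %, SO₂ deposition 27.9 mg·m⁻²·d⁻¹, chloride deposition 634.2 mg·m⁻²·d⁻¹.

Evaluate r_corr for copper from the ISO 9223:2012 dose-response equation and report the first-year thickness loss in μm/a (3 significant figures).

copper: f(T) = -0.080·(T−10) [T>10 °C] = -1.1920
  SO₂ term: 0.0053·27.9^0.26·exp(0.059·57-1.1920) = 0.1104
  Sd branch = 0.01025·Sd^0.27·e^(0.036·RH+0.049·T) = 1.543 μm/a
  r_corr = 0.1104 + 1.543 = 1.653 μm/a

r_corr = 1.65 μm/a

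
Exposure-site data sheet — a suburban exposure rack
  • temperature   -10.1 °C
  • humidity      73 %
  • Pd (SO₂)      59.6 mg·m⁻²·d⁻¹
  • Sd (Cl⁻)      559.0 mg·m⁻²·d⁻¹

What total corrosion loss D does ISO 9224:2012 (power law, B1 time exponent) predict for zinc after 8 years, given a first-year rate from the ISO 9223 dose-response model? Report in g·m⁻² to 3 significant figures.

D(8) = 59.3 g·m⁻²

zinc: T≤10 °C ⇒ hinge +0.038·(-10.1−10) = -0.7638
  Pd branch = 0.0129·Pd^0.44·e^(0.046·RH+f) = 1.043 μm/a
  Cl⁻ term: 0.0175·559.0^0.57·exp(0.008·73+0.085·-10.1) = 0.4896
  sum: 1.043 + 0.4896 → r_corr = 1.533 μm/a
ISO 9224: D(t) = r_corr · t^b with b = 0.813 (zinc, B1)
  D(8) = 1.533 × 8^0.813 = 1.533 × 5.423 = 8.312 μm
  Mass loss = 8.312 μm × 7.14 g/cm³ = 59.34 g·m⁻²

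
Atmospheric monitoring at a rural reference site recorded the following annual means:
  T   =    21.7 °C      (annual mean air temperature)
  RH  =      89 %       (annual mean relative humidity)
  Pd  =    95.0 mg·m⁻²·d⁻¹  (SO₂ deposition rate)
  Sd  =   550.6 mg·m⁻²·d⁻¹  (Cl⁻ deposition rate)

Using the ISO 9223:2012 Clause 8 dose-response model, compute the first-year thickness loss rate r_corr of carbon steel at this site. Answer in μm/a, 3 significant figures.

carbon steel: T>10 °C ⇒ hinge -0.054·(21.7−10) = -0.6318
  SO₂ term: 1.77·95.0^0.52·exp(0.02·89-0.6318) = 59.57
  Sd branch = 0.102·Sd^0.62·e^(0.033·RH+0.04·T) = 229.3 μm/a
  r_corr = 59.57 + 229.3 = 288.9 μm/a

r_corr = 289 μm/a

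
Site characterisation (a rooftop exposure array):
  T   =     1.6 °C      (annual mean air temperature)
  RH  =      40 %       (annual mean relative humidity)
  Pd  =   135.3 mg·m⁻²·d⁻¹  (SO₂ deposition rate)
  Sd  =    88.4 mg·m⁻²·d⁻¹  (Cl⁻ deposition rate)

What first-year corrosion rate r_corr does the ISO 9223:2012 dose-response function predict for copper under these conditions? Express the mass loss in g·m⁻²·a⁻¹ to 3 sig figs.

copper: temperature factor f = +0.126·(-8.4) = -1.0584
  SO₂ term: 0.0053·135.3^0.26·exp(0.059·40-1.0584) = 0.06977
  Cl⁻ term: 0.01025·88.4^0.27·exp(0.036·40+0.049·1.6) = 0.1569
  sum: 0.06977 + 0.1569 → r_corr = 0.2267 μm/a
Convert to mass loss: 0.2267 μm/a × 8.96 g/cm³ = 2.031 g·m⁻²·a⁻¹

r_corr = 2.03 g·m⁻²·a⁻¹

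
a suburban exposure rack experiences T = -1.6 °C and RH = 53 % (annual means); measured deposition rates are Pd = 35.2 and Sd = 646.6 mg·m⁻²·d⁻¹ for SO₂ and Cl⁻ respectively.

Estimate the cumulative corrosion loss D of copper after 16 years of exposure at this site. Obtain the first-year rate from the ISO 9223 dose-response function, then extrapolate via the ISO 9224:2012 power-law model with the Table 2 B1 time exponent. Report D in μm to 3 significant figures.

D(16) = 2.78 μm

copper: f(T) = +0.126·(T−10) [T≤10 °C] = -1.4616
  Pd branch = 0.0053·Pd^0.26·e^(0.059·RH+f) = 0.07074 μm/a
  Cl⁻ term: 0.01025·646.6^0.27·exp(0.036·53+0.049·-1.6) = 0.3666
  r_corr = 0.07074 + 0.3666 = 0.4373 μm/a
ISO 9224: D(t) = r_corr · t^b with b = 0.667 (copper, B1)
  D(16) = 0.4373 × 16^0.667 = 0.4373 × 6.355 = 2.779 μm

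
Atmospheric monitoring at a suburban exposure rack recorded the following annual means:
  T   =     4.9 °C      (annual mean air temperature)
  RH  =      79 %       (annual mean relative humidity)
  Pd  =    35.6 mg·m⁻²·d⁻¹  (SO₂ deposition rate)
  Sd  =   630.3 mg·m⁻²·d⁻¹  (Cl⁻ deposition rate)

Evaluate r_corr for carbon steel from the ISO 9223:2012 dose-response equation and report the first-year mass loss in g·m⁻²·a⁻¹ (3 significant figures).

carbon steel: temperature factor f = +0.150·(-5.1) = -0.7650
  sulphur-dioxide contribution → 25.63 μm/a
  chloride contribution → 91.55 μm/a
  total first-year rate 117.2 μm/a
Convert to mass loss: 117.2 μm/a × 7.85 g/cm³ = 919.8 g·m⁻²·a⁻¹

r_corr = 920 g·m⁻²·a⁻¹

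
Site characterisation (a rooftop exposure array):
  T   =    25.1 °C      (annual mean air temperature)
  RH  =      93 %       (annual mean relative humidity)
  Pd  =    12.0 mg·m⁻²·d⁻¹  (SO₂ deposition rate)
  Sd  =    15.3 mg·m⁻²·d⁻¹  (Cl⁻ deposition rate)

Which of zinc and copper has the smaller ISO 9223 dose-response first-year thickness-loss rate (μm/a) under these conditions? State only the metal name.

zinc: T>10 °C ⇒ hinge -0.071·(25.1−10) = -1.0721
  SO₂ term: 0.0129·12.0^0.44·exp(0.046·93-1.0721) = 0.95
  Sd branch = 0.0175·Sd^0.57·e^(0.008·RH+0.085·T) = 1.472 μm/a
  r_corr = 0.95 + 1.472 = 2.422 μm/a
copper: temperature factor f = -0.080·(15.1) = -1.2080
  Pd branch = 0.0053·Pd^0.26·e^(0.059·RH+f) = 0.7298 μm/a
  Sd branch = 0.01025·Sd^0.27·e^(0.036·RH+0.049·T) = 2.083 μm/a
  r_corr = 0.7298 + 2.083 = 2.813 μm/a
Ordering by μm/a: copper (2.81) > zinc (2.42)

zinc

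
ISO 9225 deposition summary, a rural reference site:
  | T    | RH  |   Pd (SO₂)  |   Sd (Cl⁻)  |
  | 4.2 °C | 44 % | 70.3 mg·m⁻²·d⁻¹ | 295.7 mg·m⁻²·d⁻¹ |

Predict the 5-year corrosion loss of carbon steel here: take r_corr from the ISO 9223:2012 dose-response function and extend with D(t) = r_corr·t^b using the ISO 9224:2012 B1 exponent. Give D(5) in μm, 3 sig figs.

carbon steel: T≤10 °C ⇒ hinge +0.150·(4.2−10) = -0.8700
  Pd branch = 1.77·Pd^0.52·e^(0.02·RH+f) = 16.32 μm/a
  Sd branch = 0.102·Sd^0.62·e^(0.033·RH+0.04·T) = 17.54 μm/a
  sum: 16.32 + 17.54 → r_corr = 33.86 μm/a
ISO 9224: D(t) = r_corr · t^b with b = 0.523 (carbon steel, B1)
  D(5) = 33.86 × 5^0.523 = 33.86 × 2.32 = 78.57 μm

D(5) = 78.6 μm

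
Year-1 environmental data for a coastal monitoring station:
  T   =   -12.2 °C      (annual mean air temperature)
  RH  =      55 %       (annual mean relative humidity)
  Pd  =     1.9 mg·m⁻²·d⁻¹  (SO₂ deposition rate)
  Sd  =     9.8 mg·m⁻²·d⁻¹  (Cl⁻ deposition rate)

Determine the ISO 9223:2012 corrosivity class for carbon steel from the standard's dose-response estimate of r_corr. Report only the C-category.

C2

carbon steel: f(T) = +0.150·(T−10) [T≤10 °C] = -3.3300
  SO₂ term: 1.77·1.9^0.52·exp(0.02·55-3.3300) = 0.2657
  Sd branch = 0.102·Sd^0.62·e^(0.033·RH+0.04·T) = 1.583 μm/a
  r_corr = 0.2657 + 1.583 = 1.849 μm/a
ISO 9223 Table 2 (carbon steel): 1.3 < 1.85 ≤ 25 μm/a ⇒ C2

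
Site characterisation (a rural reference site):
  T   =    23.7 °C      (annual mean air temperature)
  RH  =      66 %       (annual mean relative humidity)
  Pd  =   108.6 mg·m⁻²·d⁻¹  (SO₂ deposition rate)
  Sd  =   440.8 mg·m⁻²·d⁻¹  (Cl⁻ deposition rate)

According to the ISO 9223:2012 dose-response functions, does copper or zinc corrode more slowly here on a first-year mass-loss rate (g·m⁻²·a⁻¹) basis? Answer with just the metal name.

copper: temperature factor f = -0.080·(13.7) = -1.0960
  Pd branch = 0.0053·Pd^0.26·e^(0.059·RH+f) = 0.2943 μm/a
  Sd branch = 0.01025·Sd^0.27·e^(0.036·RH+0.049·T) = 1.823 μm/a
  r_corr = 0.2943 + 1.823 = 2.118 μm/a
  mass loss = 2.118 μm/a × 8.96 g/cm³ = 18.97 g·m⁻²·a⁻¹
zinc: T>10 °C ⇒ hinge -0.071·(23.7−10) = -0.9727
  SO₂ term: 0.0129·108.6^0.44·exp(0.046·66-0.9727) = 0.7988
  Cl⁻ term: 0.0175·440.8^0.57·exp(0.008·66+0.085·23.7) = 7.152
  r_corr = 0.7988 + 7.152 = 7.951 μm/a
  mass loss = 7.951 μm/a × 7.14 g/cm³ = 56.77 g·m⁻²·a⁻¹
Ordering by g·m⁻²·a⁻¹: zinc (56.8) > copper (19)

copper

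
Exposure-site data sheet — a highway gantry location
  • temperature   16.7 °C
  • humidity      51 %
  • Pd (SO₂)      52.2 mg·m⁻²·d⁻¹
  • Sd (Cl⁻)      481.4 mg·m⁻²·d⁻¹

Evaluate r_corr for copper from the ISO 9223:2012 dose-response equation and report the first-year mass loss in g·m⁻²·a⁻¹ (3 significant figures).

r_corr = 8.49 g·m⁻²·a⁻¹

copper: T>10 °C ⇒ hinge -0.080·(16.7−10) = -0.5360
  SO₂ term: 0.0053·52.2^0.26·exp(0.059·51-0.5360) = 0.1757
  Cl⁻ term: 0.01025·481.4^0.27·exp(0.036·51+0.049·16.7) = 0.7722
  sum: 0.1757 + 0.7722 → r_corr = 0.948 μm/a
Convert to mass loss: 0.948 μm/a × 8.96 g/cm³ = 8.494 g·m⁻²·a⁻¹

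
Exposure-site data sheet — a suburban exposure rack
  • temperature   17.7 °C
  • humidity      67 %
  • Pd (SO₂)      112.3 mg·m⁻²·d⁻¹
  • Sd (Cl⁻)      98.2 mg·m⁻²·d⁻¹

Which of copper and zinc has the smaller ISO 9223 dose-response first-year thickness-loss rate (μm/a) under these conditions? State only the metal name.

copper

copper: f(T) = -0.080·(T−10) [T>10 °C] = -0.6160
  SO₂ term: 0.0053·112.3^0.26·exp(0.059·67-0.6160) = 0.5089
  Sd branch = 0.01025·Sd^0.27·e^(0.036·RH+0.049·T) = 0.9392 μm/a
  r_corr = 0.5089 + 0.9392 = 1.448 μm/a
zinc: f(T) = -0.071·(T−10) [T>10 °C] = -0.5467
  Pd branch = 0.0129·Pd^0.44·e^(0.046·RH+f) = 1.3 μm/a
  Sd branch = 0.0175·Sd^0.57·e^(0.008·RH+0.085·T) = 1.84 μm/a
  r_corr = 1.3 + 1.84 = 3.139 μm/a
Ordering by μm/a: zinc (3.14) > copper (1.45)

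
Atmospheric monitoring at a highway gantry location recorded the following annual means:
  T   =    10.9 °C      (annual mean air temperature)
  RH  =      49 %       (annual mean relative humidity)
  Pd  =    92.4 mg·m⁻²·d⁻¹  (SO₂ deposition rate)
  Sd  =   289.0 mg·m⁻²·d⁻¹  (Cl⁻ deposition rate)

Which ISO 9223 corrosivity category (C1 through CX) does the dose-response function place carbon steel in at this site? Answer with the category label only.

C4

carbon steel: f(T) = -0.054·(T−10) [T>10 °C] = -0.0486
  SO₂ term: 1.77·92.4^0.52·exp(0.02·49-0.0486) = 47.27
  Sd branch = 0.102·Sd^0.62·e^(0.033·RH+0.04·T) = 26.67 μm/a
  r_corr = 47.27 + 26.67 = 73.94 μm/a
Category bounds: 50…80 μm/a bracket r_corr ⇒ C4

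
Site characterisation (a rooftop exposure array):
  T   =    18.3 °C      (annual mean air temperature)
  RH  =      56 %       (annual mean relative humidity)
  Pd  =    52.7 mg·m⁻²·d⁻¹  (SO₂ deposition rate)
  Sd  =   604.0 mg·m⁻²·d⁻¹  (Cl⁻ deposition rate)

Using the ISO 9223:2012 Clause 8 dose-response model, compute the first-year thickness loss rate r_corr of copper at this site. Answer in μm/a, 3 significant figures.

r_corr = 1.27 μm/a

copper: T>10 °C ⇒ hinge -0.080·(18.3−10) = -0.6640
  SO₂ term: 0.0053·52.7^0.26·exp(0.059·56-0.6640) = 0.2082
  Sd branch = 0.01025·Sd^0.27·e^(0.036·RH+0.049·T) = 1.063 μm/a
  sum: 0.2082 + 1.063 → r_corr = 1.271 μm/a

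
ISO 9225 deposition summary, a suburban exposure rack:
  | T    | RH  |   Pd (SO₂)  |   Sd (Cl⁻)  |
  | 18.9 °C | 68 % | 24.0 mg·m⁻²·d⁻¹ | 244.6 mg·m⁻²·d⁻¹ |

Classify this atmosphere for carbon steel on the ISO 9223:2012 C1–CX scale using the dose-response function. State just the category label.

carbon steel: temperature factor f = -0.054·(8.9) = -0.4806
  Pd branch = 1.77·Pd^0.52·e^(0.02·RH+f) = 22.26 μm/a
  Sd branch = 0.102·Sd^0.62·e^(0.033·RH+0.04·T) = 61.99 μm/a
  sum: 22.26 + 61.99 → r_corr = 84.25 μm/a
ISO 9223 Table 2 (carbon steel): 80 < 84.3 ≤ 200 μm/a ⇒ C5

C5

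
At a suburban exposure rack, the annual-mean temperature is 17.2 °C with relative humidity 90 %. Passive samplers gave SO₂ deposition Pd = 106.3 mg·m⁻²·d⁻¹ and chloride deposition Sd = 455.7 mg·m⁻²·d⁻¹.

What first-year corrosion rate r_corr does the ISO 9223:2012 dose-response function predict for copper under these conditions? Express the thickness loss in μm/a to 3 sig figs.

r_corr = 5.20 μm/a

copper: f(T) = -0.080·(T−10) [T>10 °C] = -0.5760
  SO₂ term: 0.0053·106.3^0.26·exp(0.059·90-0.5760) = 2.028
  Sd branch = 0.01025·Sd^0.27·e^(0.036·RH+0.049·T) = 3.175 μm/a
  sum: 2.028 + 3.175 → r_corr = 5.203 μm/a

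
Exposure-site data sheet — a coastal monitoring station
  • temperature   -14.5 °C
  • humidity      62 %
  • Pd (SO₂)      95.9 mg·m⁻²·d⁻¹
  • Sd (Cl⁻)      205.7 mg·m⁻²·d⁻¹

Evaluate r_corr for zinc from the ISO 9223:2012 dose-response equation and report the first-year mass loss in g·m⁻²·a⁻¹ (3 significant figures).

zinc: f(T) = +0.038·(T−10) [T≤10 °C] = -0.9310
  sulphur-dioxide contribution → 0.6559 μm/a
  chloride contribution → 0.1745 μm/a
  ⇒ r_corr(zinc) = 0.8304 μm/a
Convert to mass loss: 0.8304 μm/a × 7.14 g/cm³ = 5.929 g·m⁻²·a⁻¹

r_corr = 5.93 g·m⁻²·a⁻¹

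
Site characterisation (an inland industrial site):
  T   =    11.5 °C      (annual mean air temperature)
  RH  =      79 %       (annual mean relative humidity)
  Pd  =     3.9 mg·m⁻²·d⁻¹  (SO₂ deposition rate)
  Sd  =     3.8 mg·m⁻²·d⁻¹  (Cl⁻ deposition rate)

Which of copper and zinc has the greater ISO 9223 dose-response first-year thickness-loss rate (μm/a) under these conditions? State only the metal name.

copper

copper: temperature factor f = -0.080·(1.5) = -0.1200
  Pd branch = 0.0053·Pd^0.26·e^(0.059·RH+f) = 0.7081 μm/a
  Sd branch = 0.01025·Sd^0.27·e^(0.036·RH+0.049·T) = 0.4437 μm/a
  sum: 0.7081 + 0.4437 → r_corr = 1.152 μm/a
zinc: T>10 °C ⇒ hinge -0.071·(11.5−10) = -0.1065
  SO₂ term: 0.0129·3.9^0.44·exp(0.046·79-0.1065) = 0.7992
  Sd branch = 0.0175·Sd^0.57·e^(0.008·RH+0.085·T) = 0.1873 μm/a
  r_corr = 0.7992 + 0.1873 = 0.9864 μm/a
Ordering by μm/a: copper (1.15) > zinc (0.986)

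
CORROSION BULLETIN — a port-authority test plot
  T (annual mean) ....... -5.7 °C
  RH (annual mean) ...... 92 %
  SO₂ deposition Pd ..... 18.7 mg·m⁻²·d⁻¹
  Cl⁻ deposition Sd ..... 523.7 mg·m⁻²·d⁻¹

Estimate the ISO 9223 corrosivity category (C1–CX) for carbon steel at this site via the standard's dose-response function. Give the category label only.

C5

carbon steel: f(T) = +0.150·(T−10) [T≤10 °C] = -2.3550
  Pd branch = 1.77·Pd^0.52·e^(0.02·RH+f) = 4.849 μm/a
  Sd branch = 0.102·Sd^0.62·e^(0.033·RH+0.04·T) = 82.02 μm/a
  r_corr = 4.849 + 82.02 = 86.87 μm/a
86.9 μm/a falls in (80, 200] for carbon steel → category C5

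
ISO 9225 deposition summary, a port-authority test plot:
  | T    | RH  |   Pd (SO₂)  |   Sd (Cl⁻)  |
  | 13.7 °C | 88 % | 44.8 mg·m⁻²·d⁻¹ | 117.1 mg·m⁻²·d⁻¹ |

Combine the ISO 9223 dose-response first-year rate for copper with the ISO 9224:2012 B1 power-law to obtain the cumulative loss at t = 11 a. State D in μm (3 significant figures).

copper: temperature factor f = -0.080·(3.7) = -0.2960
  SO₂ term: 0.0053·44.8^0.26·exp(0.059·88-0.2960) = 1.905
  Sd branch = 0.01025·Sd^0.27·e^(0.036·RH+0.049·T) = 1.724 μm/a
  r_corr = 1.905 + 1.724 = 3.629 μm/a
Power-law: D(11) = r_corr · 11^0.667
  D(11) = 3.629 × 11^0.667 = 3.629 × 4.95 = 17.97 μm

D(11) = 18.0 μm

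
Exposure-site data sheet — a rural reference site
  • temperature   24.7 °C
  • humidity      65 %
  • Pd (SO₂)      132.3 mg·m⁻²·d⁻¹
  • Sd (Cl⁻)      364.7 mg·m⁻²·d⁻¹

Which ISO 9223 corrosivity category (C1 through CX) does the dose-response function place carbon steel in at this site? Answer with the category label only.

carbon steel: f(T) = -0.054·(T−10) [T>10 °C] = -0.7938
  Pd branch = 1.77·Pd^0.52·e^(0.02·RH+f) = 37.24 μm/a
  Sd branch = 0.102·Sd^0.62·e^(0.033·RH+0.04·T) = 90.71 μm/a
  r_corr = 37.24 + 90.71 = 127.9 μm/a
128 μm/a falls in (80, 200] for carbon steel → category C5

C5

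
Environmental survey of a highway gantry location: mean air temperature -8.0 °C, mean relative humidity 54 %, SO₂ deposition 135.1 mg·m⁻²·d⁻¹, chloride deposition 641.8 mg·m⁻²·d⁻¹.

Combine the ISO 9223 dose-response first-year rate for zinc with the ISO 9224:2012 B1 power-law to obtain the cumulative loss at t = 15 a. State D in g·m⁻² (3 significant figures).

D(15) = 78.7 g·m⁻²

zinc: T≤10 °C ⇒ hinge +0.038·(-8.0−10) = -0.6840
  SO₂ term: 0.0129·135.1^0.44·exp(0.046·54-0.6840) = 0.6758
  Cl⁻ term: 0.0175·641.8^0.57·exp(0.008·54+0.085·-8.0) = 0.5439
  sum: 0.6758 + 0.5439 → r_corr = 1.22 μm/a
Power-law: D(15) = r_corr · 15^0.813
  D(15) = 1.22 × 15^0.813 = 1.22 × 9.04 = 11.03 μm
  Mass loss = 11.03 μm × 7.14 g/cm³ = 78.73 g·m⁻²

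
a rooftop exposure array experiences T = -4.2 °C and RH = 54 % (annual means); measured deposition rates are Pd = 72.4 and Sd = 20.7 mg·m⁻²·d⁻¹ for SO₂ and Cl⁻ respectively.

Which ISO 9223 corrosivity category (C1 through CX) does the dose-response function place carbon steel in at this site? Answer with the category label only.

carbon steel: T≤10 °C ⇒ hinge +0.150·(-4.2−10) = -2.1300
  Pd branch = 1.77·Pd^0.52·e^(0.02·RH+f) = 5.742 μm/a
  Cl⁻ term: 0.102·20.7^0.62·exp(0.033·54+0.04·-4.2) = 3.353
  r_corr = 5.742 + 3.353 = 9.095 μm/a
Category bounds: 1.3…25 μm/a bracket r_corr ⇒ C2

C2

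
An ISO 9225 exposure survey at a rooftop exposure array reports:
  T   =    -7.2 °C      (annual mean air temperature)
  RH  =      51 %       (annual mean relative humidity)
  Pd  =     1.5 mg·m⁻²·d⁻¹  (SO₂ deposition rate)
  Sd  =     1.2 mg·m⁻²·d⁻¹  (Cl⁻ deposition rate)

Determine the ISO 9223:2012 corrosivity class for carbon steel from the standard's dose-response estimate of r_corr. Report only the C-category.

carbon steel: f(T) = +0.150·(T−10) [T≤10 °C] = -2.5800
  SO₂ term: 1.77·1.5^0.52·exp(0.02·51-2.5800) = 0.4592
  Sd branch = 0.102·Sd^0.62·e^(0.033·RH+0.04·T) = 0.4608 μm/a
  r_corr = 0.4592 + 0.4608 = 0.9201 μm/a
Category bounds: 0…1.3 μm/a bracket r_corr ⇒ C1

C1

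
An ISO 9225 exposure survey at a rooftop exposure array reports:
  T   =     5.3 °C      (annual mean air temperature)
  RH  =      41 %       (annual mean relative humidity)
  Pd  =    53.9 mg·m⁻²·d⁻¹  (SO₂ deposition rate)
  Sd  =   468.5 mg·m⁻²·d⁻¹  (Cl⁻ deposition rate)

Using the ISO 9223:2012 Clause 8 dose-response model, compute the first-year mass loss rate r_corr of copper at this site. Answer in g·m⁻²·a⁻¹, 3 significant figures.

copper: f(T) = +0.126·(T−10) [T≤10 °C] = -0.5922
  sulphur-dioxide contribution → 0.09287 μm/a
  chloride contribution → 0.3059 μm/a
  ⇒ r_corr(copper) = 0.3988 μm/a
Convert to mass loss: 0.3988 μm/a × 8.96 g/cm³ = 3.573 g·m⁻²·a⁻¹

r_corr = 3.57 g·m⁻²·a⁻¹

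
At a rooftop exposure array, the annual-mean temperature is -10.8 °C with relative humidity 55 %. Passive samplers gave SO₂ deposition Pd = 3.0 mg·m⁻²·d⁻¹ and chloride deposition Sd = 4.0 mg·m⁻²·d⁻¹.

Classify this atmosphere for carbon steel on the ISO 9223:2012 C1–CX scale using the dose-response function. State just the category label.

carbon steel: T≤10 °C ⇒ hinge +0.150·(-10.8−10) = -3.1200
  SO₂ term: 1.77·3.0^0.52·exp(0.02·55-3.1200) = 0.4157
  Sd branch = 0.102·Sd^0.62·e^(0.033·RH+0.04·T) = 0.9605 μm/a
  r_corr = 0.4157 + 0.9605 = 1.376 μm/a
1.38 μm/a falls in (1.3, 25] for carbon steel → category C2

C2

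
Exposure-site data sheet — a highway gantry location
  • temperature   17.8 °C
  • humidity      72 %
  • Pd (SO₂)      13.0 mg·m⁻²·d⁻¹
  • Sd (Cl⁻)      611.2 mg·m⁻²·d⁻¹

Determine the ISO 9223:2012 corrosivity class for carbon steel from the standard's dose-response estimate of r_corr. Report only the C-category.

carbon steel: T>10 °C ⇒ hinge -0.054·(17.8−10) = -0.4212
  SO₂ term: 1.77·13.0^0.52·exp(0.02·72-0.4212) = 18.61
  Cl⁻ term: 0.102·611.2^0.62·exp(0.033·72+0.04·17.8) = 119.4
  r_corr = 18.61 + 119.4 = 138 μm/a
ISO 9223 Table 2 (carbon steel): 80 < 138 ≤ 200 μm/a ⇒ C5

C5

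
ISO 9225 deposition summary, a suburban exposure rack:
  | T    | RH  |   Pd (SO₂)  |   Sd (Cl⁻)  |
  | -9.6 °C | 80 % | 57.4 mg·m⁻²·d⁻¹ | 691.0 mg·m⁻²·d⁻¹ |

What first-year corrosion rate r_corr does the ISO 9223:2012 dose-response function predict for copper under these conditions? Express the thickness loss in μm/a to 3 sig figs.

copper: T≤10 °C ⇒ hinge +0.126·(-9.6−10) = -2.4696
  Pd branch = 0.0053·Pd^0.26·e^(0.059·RH+f) = 0.1442 μm/a
  Sd branch = 0.01025·Sd^0.27·e^(0.036·RH+0.049·T) = 0.6666 μm/a
  r_corr = 0.1442 + 0.6666 = 0.8108 μm/a

r_corr = 0.811 μm/a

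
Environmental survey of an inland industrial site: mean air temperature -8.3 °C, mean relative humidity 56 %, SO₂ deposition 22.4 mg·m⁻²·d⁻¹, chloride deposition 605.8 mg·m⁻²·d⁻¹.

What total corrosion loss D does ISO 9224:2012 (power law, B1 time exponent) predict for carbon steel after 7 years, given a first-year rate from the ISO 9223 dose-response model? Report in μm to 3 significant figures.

carbon steel: T≤10 °C ⇒ hinge +0.150·(-8.3−10) = -2.7450
  sulphur-dioxide contribution → 1.755 μm/a
  chloride contribution → 24.66 μm/a
  ⇒ r_corr(carbon steel) = 26.42 μm/a
Long-term exponent b (ISO 9224 Table 2, B1) = 0.523
  D(7) = 26.42 × 7^0.523 = 26.42 × 2.767 = 73.09 μm

D(7) = 73.1 μm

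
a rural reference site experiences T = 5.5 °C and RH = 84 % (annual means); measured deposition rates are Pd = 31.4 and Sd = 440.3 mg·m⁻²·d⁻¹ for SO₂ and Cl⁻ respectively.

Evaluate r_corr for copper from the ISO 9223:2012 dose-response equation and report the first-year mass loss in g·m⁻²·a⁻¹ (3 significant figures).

r_corr = 22.2 g·m⁻²·a⁻¹

copper: temperature factor f = +0.126·(-4.5) = -0.5670
  sulphur-dioxide contribution → 1.046 μm/a
  chloride contribution → 1.429 μm/a
  ⇒ r_corr(copper) = 2.475 μm/a
Convert to mass loss: 2.475 μm/a × 8.96 g/cm³ = 22.17 g·m⁻²·a⁻¹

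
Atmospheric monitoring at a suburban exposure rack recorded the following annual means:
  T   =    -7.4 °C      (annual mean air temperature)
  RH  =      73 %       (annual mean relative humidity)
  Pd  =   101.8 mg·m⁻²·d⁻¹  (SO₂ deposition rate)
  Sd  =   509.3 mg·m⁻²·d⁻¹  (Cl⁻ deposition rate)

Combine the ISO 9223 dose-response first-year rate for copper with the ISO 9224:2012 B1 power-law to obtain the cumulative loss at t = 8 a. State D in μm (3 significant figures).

D(8) = 2.71 μm

copper: T≤10 °C ⇒ hinge +0.126·(-7.4−10) = -2.1924
  SO₂ term: 0.0053·101.8^0.26·exp(0.059·73-2.1924) = 0.1461
  Cl⁻ term: 0.01025·509.3^0.27·exp(0.036·73+0.049·-7.4) = 0.5314
  sum: 0.1461 + 0.5314 → r_corr = 0.6775 μm/a
ISO 9224: D(t) = r_corr · t^b with b = 0.667 (copper, B1)
  D(8) = 0.6775 × 8^0.667 = 0.6775 × 4.003 = 2.712 μm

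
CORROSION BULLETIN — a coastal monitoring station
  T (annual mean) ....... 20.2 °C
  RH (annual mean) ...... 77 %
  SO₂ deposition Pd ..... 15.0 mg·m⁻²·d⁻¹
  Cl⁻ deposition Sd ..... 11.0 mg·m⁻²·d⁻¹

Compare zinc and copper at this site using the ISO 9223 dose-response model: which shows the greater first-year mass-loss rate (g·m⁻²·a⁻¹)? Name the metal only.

copper

zinc: temperature factor f = -0.071·(10.2) = -0.7242
  SO₂ term: 0.0129·15.0^0.44·exp(0.046·77-0.7242) = 0.7109
  Sd branch = 0.0175·Sd^0.57·e^(0.008·RH+0.085·T) = 0.7077 μm/a
  sum: 0.7109 + 0.7077 → r_corr = 1.419 μm/a
  mass loss = 1.419 μm/a × 7.14 g/cm³ = 10.13 g·m⁻²·a⁻¹
copper: T>10 °C ⇒ hinge -0.080·(20.2−10) = -0.8160
  SO₂ term: 0.0053·15.0^0.26·exp(0.059·77-0.8160) = 0.4453
  Sd branch = 0.01025·Sd^0.27·e^(0.036·RH+0.049·T) = 0.8426 μm/a
  sum: 0.4453 + 0.8426 → r_corr = 1.288 μm/a
  mass loss = 1.288 μm/a × 8.96 g/cm³ = 11.54 g·m⁻²·a⁻¹
Ordering by g·m⁻²·a⁻¹: copper (11.5) > zinc (10.1)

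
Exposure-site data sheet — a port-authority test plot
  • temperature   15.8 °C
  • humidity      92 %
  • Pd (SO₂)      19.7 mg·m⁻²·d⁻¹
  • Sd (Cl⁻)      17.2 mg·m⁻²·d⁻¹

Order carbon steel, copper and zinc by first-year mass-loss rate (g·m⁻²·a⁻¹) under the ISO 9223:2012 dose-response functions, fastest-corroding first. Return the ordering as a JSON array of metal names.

["carbon steel", "copper", "zinc"]

carbon steel: T>10 °C ⇒ hinge -0.054·(15.8−10) = -0.3132
  sulphur-dioxide contribution → 38.39 μm/a
  chloride contribution → 23.31 μm/a
  ⇒ r_corr(carbon steel) = 61.7 μm/a
  mass loss = 61.7 μm/a × 7.85 g/cm³ = 484.3 g·m⁻²·a⁻¹
copper: T>10 °C ⇒ hinge -0.080·(15.8−10) = -0.4640
  sulphur-dioxide contribution → 1.647 μm/a
  chloride contribution → 1.315 μm/a
  total first-year rate 2.962 μm/a
  mass loss = 2.962 μm/a × 8.96 g/cm³ = 26.54 g·m⁻²·a⁻¹
zinc: f(T) = -0.071·(T−10) [T>10 °C] = -0.4118
  sulphur-dioxide contribution → 2.184 μm/a
  chloride contribution → 0.7083 μm/a
  total first-year rate 2.892 μm/a
  mass loss = 2.892 μm/a × 7.14 g/cm³ = 20.65 g·m⁻²·a⁻¹
Ordering by g·m⁻²·a⁻¹: carbon steel (484) > copper (26.5) > zinc (20.7)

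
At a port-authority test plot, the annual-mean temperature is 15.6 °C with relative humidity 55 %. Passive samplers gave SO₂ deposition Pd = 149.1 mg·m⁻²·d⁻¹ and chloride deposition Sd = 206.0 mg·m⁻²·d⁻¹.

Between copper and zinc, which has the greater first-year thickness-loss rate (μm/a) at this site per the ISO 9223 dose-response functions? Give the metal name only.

copper: f(T) = -0.080·(T−10) [T>10 °C] = -0.4480
  Pd branch = 0.0053·Pd^0.26·e^(0.059·RH+f) = 0.3192 μm/a
  Sd branch = 0.01025·Sd^0.27·e^(0.036·RH+0.049·T) = 0.672 μm/a
  r_corr = 0.3192 + 0.672 = 0.9912 μm/a
zinc: T>10 °C ⇒ hinge -0.071·(15.6−10) = -0.3976
  SO₂ term: 0.0129·149.1^0.44·exp(0.046·55-0.3976) = 0.984
  Cl⁻ term: 0.0175·206.0^0.57·exp(0.008·55+0.085·15.6) = 2.133
  sum: 0.984 + 2.133 → r_corr = 3.117 μm/a
Ordering by μm/a: zinc (3.12) > copper (0.991)

zinc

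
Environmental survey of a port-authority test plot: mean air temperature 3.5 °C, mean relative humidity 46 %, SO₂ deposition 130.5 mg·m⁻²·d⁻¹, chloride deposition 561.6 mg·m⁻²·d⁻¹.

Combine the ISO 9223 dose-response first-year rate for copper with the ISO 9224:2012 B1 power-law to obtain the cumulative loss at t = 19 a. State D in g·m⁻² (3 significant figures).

D(19) = 30.5 g·m⁻²

copper: T≤10 °C ⇒ hinge +0.126·(3.5−10) = -0.8190
  SO₂ term: 0.0053·130.5^0.26·exp(0.059·46-0.8190) = 0.1251
  Sd branch = 0.01025·Sd^0.27·e^(0.036·RH+0.049·T) = 0.3522 μm/a
  r_corr = 0.1251 + 0.3522 = 0.4773 μm/a
Long-term exponent b (ISO 9224 Table 2, B1) = 0.667
  D(19) = 0.4773 × 19^0.667 = 0.4773 × 7.127 = 3.402 μm
  Mass loss = 3.402 μm × 8.96 g/cm³ = 30.48 g·m⁻²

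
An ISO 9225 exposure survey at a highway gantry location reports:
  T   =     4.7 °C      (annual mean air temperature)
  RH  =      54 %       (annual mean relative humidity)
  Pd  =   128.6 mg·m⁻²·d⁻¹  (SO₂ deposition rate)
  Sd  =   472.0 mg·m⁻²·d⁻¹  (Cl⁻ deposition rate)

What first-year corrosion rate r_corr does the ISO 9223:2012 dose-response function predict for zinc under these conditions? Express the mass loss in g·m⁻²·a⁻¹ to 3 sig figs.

zinc: f(T) = +0.038·(T−10) [T≤10 °C] = -0.2014
  Pd branch = 0.0129·Pd^0.44·e^(0.046·RH+f) = 1.071 μm/a
  Cl⁻ term: 0.0175·472.0^0.57·exp(0.008·54+0.085·4.7) = 1.344
  sum: 1.071 + 1.344 → r_corr = 2.415 μm/a
Convert to mass loss: 2.415 μm/a × 7.14 g/cm³ = 17.24 g·m⁻²·a⁻¹

r_corr = 17.2 g·m⁻²·a⁻¹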